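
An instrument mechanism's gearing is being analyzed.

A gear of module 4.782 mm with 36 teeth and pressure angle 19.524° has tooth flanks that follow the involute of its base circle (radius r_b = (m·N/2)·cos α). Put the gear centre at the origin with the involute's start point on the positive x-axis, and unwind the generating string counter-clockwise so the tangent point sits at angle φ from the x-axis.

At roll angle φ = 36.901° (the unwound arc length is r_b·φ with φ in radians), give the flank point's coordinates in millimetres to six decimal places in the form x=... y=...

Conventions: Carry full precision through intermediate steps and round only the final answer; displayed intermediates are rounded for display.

class = single-mesh tooth geometry [base-circle involute, m = 4.782, 36T]
pitch radius r_p = m·N/2 = 4.782·36/2 = 86.076000
base radius r_b = r_p·cos α = 86.076000·cos 19.524° = 81.126766
roll angle φ = 36.901° = 0.64404395 rad
x = r_b·(cos φ + φ·sin φ) = 96.247188
y = r_b·(sin φ − φ·cos φ) = 6.928945

x=96.247188 y=6.928945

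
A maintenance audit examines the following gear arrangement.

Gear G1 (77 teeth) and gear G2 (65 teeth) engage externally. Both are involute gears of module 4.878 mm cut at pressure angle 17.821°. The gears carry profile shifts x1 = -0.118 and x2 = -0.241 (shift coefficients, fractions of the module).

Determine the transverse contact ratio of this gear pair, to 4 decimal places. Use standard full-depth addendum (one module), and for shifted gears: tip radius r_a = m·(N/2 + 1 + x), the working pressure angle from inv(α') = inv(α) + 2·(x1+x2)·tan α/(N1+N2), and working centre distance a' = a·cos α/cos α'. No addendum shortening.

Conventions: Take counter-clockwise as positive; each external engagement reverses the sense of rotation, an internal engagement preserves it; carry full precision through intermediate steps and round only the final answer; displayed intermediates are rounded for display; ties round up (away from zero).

single-mesh involute tooth geometry (77T engaging 65T at module 4.878)
base radii: r_b1 = 178.791702, r_b2 = 150.928060
tip radii: r_a1 = 192.105396, r_a2 = 162.237402
inv(α') = inv(17.821°) + 2·(-0.118-0.241)·tan α/(77+65) = 0.00880864  ⇒  α' = 16.86645°
a' = a·cos α / cos α' = 346.3380·cos 17.821°/cos 16.86645° = 344.540638
action lengths: √(r_a1²−r_b1²) = 70.270978, √(r_a2²−r_b2²) = 59.512143
base pitch p_b = π·m·cos α = 14.589369
CR = (70.270978 + 59.512143 − 344.540638·sin 16.86645°)/14.589369 = 2.043781
contact ratio ≈ 2.0438

2.0438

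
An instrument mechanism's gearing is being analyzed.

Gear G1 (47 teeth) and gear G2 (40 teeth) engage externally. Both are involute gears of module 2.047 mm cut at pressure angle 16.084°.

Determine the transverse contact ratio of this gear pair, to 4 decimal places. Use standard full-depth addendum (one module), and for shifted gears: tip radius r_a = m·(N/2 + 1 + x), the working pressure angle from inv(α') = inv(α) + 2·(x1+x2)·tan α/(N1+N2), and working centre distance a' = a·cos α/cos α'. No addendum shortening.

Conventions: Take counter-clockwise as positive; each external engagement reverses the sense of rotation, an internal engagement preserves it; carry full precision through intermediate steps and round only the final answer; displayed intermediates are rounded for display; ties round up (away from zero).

1.9623

class = single-mesh tooth geometry [involute pair 47T × 40T, m = 2.047]
base radii: r_b1 = 46.221524, r_b2 = 39.337467
tip radii: r_a1 = 50.151500, r_a2 = 42.987000
no profile shift: α' = α, a' = a
action lengths: √(r_a1²−r_b1²) = 19.461337, √(r_a2²−r_b2²) = 17.333373
base pitch p_b = π·m·cos α = 6.179115
CR = (19.461337 + 17.333373 − 89.044500·sin 16.08400°)/6.179115 = 1.962297
contact ratio ≈ 1.9623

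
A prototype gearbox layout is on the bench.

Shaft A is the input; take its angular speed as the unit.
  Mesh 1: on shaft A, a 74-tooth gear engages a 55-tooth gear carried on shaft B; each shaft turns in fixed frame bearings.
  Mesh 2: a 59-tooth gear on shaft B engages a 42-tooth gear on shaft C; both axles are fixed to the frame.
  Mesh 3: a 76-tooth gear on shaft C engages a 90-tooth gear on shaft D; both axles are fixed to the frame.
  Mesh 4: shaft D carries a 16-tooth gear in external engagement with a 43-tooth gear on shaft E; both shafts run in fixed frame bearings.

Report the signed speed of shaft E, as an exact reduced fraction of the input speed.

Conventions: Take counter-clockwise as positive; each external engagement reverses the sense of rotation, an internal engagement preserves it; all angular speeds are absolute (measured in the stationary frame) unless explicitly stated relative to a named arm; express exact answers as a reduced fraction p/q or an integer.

1327264/2234925

4-mesh fixed-axis compound train (all bearings frame-fixed)
mesh 1 [74T→55T]: |ω|/ω_in = 1×74/55 = 74/55, sense flips to −
mesh 2 [59T→42T]: |ω|/ω_in = (74/55)×59/42 = 2183/1155, sense flips to +
mesh 3 [76T→90T]: |ω|/ω_in = (2183/1155)×76/90 = 82954/51975, sense flips to −
mesh 4 [16T→43T]: |ω|/ω_in = (82954/51975)×16/43 = 1327264/2234925, sense flips to +
signed output speed (× input speed) = 1327264/2234925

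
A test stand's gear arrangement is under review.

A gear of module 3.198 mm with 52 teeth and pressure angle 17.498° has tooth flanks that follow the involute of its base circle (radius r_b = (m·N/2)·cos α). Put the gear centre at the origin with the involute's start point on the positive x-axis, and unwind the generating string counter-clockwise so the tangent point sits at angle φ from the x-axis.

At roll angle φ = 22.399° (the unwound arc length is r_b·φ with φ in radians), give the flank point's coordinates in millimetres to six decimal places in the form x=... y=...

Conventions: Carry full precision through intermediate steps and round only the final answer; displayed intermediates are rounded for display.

topology: single-mesh involute geometry — m = 3.198, N = 52
pitch radius r_p = m·N/2 = 3.198·52/2 = 83.148000
base radius r_b = r_p·cos α = 83.148000·cos 17.498° = 79.300530
roll angle φ = 22.399° = 0.39093630 rad
x = r_b·(cos φ + φ·sin φ) = 85.130754
y = r_b·(sin φ − φ·cos φ) = 1.555324

x=85.130754 y=1.555324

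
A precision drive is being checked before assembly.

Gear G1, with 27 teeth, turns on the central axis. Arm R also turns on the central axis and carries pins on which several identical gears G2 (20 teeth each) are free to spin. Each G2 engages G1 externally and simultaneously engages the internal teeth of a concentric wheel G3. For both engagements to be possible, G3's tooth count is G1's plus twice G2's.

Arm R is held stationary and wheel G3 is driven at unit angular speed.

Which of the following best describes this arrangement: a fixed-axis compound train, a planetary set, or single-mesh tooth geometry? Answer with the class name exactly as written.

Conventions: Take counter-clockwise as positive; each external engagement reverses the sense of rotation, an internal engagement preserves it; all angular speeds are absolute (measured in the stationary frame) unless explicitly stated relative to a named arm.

planetary set (27T centre, 20T on arm, 67T internal) — Willis relation
classification: planetary set

planetary set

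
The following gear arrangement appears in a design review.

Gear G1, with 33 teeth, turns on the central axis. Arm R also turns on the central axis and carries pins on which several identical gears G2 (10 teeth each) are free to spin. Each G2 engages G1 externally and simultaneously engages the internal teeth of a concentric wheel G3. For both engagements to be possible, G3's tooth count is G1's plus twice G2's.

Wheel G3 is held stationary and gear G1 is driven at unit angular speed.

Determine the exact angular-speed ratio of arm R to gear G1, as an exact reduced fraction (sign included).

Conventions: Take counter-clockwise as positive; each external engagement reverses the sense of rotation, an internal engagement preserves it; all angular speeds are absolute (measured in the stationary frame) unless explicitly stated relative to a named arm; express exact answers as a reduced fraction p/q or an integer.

33/86

class = planetary set [G3 = 33+2·10 = 53; Willis about the carrier]
ring teeth: 33 + 2·10 = 53
33(ω_sun−ω_arm) = −53(ω_ring−ω_arm),  ω_ring = 0, ω_sun = 1
33(1−ω_arm) = −53(0−ω_arm)  ⇒  86·ω_arm = 33  ⇒  ω_arm = 33/86
ω_out/ω_in = 33/86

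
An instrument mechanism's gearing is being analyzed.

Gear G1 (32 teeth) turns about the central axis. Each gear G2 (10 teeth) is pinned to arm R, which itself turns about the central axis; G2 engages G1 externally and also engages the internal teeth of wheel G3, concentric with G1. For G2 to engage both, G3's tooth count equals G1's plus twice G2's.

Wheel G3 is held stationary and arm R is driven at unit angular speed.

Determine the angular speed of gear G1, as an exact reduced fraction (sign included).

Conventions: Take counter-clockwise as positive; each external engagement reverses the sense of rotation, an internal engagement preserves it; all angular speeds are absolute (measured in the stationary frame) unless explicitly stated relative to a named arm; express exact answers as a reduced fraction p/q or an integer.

recognized (axles ride arm R): planetary set, 32/10/52 teeth
ring teeth: 32 + 2·10 = 52
32(ω_sun−ω_arm) = −52(ω_ring−ω_arm),  ω_ring = 0, ω_arm = 1
ω_sun = 1 − (52/32)(0−1) = 21/8
exact speed ratio = 21/8

21/8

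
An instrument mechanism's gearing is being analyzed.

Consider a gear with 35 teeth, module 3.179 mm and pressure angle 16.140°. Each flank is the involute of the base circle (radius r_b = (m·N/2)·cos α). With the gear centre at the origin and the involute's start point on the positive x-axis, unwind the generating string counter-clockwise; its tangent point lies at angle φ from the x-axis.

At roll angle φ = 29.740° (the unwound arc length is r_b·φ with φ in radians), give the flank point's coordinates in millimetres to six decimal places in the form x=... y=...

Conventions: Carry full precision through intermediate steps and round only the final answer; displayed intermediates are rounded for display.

recognized (one wheel, involute flank): single-mesh tooth geometry, m = 3.179, N = 35
pitch radius r_p = m·N/2 = 3.179·35/2 = 55.632500
base radius r_b = r_p·cos α = 55.632500·cos 16.140° = 53.439763
roll angle φ = 29.740° = 0.51906092 rad
x = r_b·(cos φ + φ·sin φ) = 60.161060
y = r_b·(sin φ − φ·cos φ) = 2.424666

x=60.161060 y=2.424666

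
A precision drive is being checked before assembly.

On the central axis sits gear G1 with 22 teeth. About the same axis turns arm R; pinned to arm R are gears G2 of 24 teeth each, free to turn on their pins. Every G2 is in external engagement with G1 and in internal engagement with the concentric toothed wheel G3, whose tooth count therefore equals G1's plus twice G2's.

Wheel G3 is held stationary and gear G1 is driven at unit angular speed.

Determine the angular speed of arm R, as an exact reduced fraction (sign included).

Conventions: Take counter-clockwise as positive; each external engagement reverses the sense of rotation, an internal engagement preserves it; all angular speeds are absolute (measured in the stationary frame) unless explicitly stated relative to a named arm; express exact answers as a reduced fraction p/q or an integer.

class = planetary set [G3 = 22+2·24 = 70; Willis about the carrier]
ring teeth: 22 + 2·24 = 70
22(ω_sun−ω_arm) = −70(ω_ring−ω_arm),  ω_ring = 0, ω_sun = 1
22(1−ω_arm) = −70(0−ω_arm)  ⇒  92·ω_arm = 22  ⇒  ω_arm = 11/46
exact speed ratio = 11/46

11/46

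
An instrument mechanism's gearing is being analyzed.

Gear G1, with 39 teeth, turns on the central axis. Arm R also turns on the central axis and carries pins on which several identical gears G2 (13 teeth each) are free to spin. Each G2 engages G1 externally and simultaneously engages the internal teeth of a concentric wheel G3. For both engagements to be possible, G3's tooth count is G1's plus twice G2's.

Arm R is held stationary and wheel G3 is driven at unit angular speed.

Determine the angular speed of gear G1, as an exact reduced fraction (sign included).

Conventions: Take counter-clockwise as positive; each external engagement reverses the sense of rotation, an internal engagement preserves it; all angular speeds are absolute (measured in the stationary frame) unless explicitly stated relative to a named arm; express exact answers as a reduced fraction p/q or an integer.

-5/3

recognized (axles ride arm R): planetary set, 39/13/65 teeth
ring teeth: 39 + 2·13 = 65
39(ω_sun−ω_arm) = −65(ω_ring−ω_arm),  ω_arm = 0, ω_ring = 1
ω_sun = 0 − (65/39)(1−0) = -5/3
exact speed ratio = -5/3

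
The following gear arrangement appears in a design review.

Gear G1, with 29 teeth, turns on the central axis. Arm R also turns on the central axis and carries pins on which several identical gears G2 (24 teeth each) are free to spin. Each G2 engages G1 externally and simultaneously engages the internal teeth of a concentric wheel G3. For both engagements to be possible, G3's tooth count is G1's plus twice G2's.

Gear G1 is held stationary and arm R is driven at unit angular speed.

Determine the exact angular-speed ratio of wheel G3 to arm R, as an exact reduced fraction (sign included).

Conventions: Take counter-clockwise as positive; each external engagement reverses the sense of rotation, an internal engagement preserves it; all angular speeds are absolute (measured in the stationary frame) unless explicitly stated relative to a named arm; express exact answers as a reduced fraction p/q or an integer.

106/77

class = planetary set [G3 = 29+2·24 = 77; Willis about the carrier]
ring teeth: 29 + 2·24 = 77
29(ω_sun−ω_arm) = −77(ω_ring−ω_arm),  ω_sun = 0, ω_arm = 1
ω_ring = 1 − (29/77)(0−1) = 106/77
ω_out/ω_in = 106/77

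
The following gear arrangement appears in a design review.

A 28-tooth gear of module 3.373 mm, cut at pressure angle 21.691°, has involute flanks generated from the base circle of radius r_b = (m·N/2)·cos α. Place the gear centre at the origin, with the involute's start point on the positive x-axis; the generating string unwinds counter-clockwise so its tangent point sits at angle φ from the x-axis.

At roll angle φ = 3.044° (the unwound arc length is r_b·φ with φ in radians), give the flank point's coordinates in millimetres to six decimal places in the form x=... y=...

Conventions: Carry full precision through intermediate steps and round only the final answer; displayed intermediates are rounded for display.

topology: single-mesh involute geometry — m = 3.373, N = 28
pitch radius r_p = m·N/2 = 3.373·28/2 = 47.222000
base radius r_b = r_p·cos α = 47.222000·cos 21.691° = 43.878240
roll angle φ = 3.044° = 0.05312782 rad
x = r_b·(cos φ + φ·sin φ) = 43.940121
y = r_b·(sin φ − φ·cos φ) = 0.002193

x=43.940121 y=0.002193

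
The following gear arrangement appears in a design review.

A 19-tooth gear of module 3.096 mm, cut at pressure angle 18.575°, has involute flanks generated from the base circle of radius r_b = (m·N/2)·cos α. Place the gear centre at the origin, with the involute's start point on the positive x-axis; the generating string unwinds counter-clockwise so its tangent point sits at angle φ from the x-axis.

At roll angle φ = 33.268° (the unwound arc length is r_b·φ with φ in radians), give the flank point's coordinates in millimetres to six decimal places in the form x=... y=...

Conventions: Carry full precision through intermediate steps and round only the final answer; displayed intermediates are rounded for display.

x=32.190785 y=1.758606

recognized (one wheel, involute flank): single-mesh tooth geometry, m = 3.096, N = 19
pitch radius r_p = m·N/2 = 3.096·19/2 = 29.412000
base radius r_b = r_p·cos α = 29.412000·cos 18.575° = 27.879855
roll angle φ = 33.268° = 0.58063614 rad
x = r_b·(cos φ + φ·sin φ) = 32.190785
y = r_b·(sin φ − φ·cos φ) = 1.758606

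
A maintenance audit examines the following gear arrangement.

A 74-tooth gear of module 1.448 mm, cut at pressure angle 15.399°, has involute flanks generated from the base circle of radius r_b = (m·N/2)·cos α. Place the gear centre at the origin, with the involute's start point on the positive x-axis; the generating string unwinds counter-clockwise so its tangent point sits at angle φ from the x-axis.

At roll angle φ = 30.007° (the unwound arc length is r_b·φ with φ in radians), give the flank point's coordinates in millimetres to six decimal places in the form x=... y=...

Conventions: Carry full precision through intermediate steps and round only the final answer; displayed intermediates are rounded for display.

x=58.257971 y=2.406090

topology: single-mesh involute geometry — m = 1.448, N = 74
pitch radius r_p = m·N/2 = 1.448·74/2 = 53.576000
base radius r_b = r_p·cos α = 53.576000·cos 15.399° = 51.652624
roll angle φ = 30.007° = 0.52372095 rad
x = r_b·(cos φ + φ·sin φ) = 58.257971
y = r_b·(sin φ − φ·cos φ) = 2.406090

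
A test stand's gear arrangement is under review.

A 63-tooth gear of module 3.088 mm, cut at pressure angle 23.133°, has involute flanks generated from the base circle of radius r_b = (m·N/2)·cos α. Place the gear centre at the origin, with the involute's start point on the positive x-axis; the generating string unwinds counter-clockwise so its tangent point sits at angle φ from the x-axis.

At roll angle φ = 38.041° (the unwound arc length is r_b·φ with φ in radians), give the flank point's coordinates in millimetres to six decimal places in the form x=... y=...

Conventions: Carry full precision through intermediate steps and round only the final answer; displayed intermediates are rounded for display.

x=107.046495 y=8.348042

single-mesh involute tooth geometry (63T wheel at module 3.088)
pitch radius r_p = m·N/2 = 3.088·63/2 = 97.272000
base radius r_b = r_p·cos α = 97.272000·cos 23.133° = 89.450881
roll angle φ = 38.041° = 0.66394070 rad
x = r_b·(cos φ + φ·sin φ) = 107.046495
y = r_b·(sin φ − φ·cos φ) = 8.348042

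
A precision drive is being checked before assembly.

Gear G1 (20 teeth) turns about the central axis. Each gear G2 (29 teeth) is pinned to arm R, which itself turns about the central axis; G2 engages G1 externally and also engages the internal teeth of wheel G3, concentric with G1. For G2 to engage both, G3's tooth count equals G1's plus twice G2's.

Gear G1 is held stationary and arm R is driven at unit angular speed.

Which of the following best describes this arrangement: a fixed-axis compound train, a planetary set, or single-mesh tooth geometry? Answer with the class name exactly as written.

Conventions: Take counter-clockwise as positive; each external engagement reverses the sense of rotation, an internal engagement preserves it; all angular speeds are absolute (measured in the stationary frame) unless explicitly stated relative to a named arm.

planetary set

planetary set (20T centre, 29T on arm, 78T internal) — Willis relation
classification: planetary set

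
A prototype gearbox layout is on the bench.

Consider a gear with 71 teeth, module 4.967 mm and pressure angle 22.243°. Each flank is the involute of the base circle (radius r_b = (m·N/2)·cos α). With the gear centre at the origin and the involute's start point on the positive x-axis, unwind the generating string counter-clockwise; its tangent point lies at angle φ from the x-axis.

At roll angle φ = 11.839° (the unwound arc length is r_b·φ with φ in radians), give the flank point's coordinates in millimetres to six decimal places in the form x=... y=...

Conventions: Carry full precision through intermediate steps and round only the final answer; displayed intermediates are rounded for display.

x=166.654354 y=0.477903

class = single-mesh tooth geometry [base-circle involute, m = 4.967, 71T]
pitch radius r_p = m·N/2 = 4.967·71/2 = 176.328500
base radius r_b = r_p·cos α = 176.328500·cos 22.243° = 163.207325
roll angle φ = 11.839° = 0.20662953 rad
x = r_b·(cos φ + φ·sin φ) = 166.654354
y = r_b·(sin φ − φ·cos φ) = 0.477903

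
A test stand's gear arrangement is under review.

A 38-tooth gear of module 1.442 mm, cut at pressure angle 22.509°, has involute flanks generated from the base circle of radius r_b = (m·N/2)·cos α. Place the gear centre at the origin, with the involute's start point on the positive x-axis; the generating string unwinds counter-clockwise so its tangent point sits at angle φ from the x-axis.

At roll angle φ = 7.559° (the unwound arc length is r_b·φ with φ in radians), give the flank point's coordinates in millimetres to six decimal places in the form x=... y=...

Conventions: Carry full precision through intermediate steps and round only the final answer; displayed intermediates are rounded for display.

x=25.530119 y=0.019340

recognized (one wheel, involute flank): single-mesh tooth geometry, m = 1.442, N = 38
pitch radius r_p = m·N/2 = 1.442·38/2 = 27.398000
base radius r_b = r_p·cos α = 27.398000·cos 22.509° = 25.310804
roll angle φ = 7.559° = 0.13192944 rad
x = r_b·(cos φ + φ·sin φ) = 25.530119
y = r_b·(sin φ − φ·cos φ) = 0.019340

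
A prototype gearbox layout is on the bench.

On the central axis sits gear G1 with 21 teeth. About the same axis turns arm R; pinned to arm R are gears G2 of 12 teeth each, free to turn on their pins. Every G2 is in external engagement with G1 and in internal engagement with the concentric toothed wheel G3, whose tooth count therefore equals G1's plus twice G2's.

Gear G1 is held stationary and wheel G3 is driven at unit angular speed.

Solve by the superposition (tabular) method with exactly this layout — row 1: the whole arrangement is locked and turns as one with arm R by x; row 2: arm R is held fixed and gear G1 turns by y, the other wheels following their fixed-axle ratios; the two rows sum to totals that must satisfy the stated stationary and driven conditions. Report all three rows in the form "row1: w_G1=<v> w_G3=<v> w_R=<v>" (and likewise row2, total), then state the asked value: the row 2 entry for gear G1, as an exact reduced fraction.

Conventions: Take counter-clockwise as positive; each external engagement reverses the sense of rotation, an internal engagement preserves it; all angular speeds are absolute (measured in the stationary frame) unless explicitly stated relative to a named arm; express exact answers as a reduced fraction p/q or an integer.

row1: w_G1=15/22 w_G3=15/22 w_R=15/22
row2: w_G1=-15/22 w_G3=7/22 w_R=0
total: w_G1=0 w_G3=1 w_R=15/22
asked value: -15/22

topology: planetary set — G1 21T / G2 12T / G3 45T, arm = carrier (Willis)
row 1 (train locked, turned with arm): all members turn x
row 2 — arm fixed, fixed-axis ratios: sun y, ring −(21/45)·y, arm 0
boundary: total ω_sun = x + y = 0 and total ω_ring = x − (21/45)·y = 1  ⇒  y = -15/22, x = 15/22
row 2 ring = −(21/45)·(-15/22) = 7/22
totals (row 1 + row 2): sun 15/22 + (-15/22) = 0, ring 15/22 + 7/22 = 1, arm 15/22 + 0 = 15/22
asked cell (row2, sun) = -15/22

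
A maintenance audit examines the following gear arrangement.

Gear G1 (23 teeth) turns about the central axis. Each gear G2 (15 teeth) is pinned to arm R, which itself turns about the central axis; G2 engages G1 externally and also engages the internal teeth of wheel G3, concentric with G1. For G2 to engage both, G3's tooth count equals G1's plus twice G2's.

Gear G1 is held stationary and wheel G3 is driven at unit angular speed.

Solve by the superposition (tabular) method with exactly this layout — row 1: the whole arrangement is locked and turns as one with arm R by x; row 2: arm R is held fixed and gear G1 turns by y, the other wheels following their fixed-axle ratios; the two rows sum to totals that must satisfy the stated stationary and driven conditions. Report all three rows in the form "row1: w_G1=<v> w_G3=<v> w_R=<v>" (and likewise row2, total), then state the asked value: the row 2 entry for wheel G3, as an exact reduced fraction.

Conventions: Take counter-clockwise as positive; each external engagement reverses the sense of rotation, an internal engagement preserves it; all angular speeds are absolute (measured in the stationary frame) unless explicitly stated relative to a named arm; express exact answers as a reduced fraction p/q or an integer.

row1: w_G1=53/76 w_G3=53/76 w_R=53/76
row2: w_G1=-53/76 w_G3=23/76 w_R=0
total: w_G1=0 w_G3=1 w_R=53/76
asked value: 23/76

class = planetary set [G3 = 23+2·15 = 53; Willis about the carrier]
row 1 (train locked, turned with arm): all members turn x
row 2: sun turns y, ring = −(23/53)·y, arm 0
boundary: total ω_sun = x + y = 0 and total ω_ring = x − (23/53)·y = 1  ⇒  y = -53/76, x = 53/76
row 2 ring = −(23/53)·(-53/76) = 23/76
totals (row 1 + row 2): sun 53/76 + (-53/76) = 0, ring 53/76 + 23/76 = 1, arm 53/76 + 0 = 53/76
asked cell (row2, ring) = 23/76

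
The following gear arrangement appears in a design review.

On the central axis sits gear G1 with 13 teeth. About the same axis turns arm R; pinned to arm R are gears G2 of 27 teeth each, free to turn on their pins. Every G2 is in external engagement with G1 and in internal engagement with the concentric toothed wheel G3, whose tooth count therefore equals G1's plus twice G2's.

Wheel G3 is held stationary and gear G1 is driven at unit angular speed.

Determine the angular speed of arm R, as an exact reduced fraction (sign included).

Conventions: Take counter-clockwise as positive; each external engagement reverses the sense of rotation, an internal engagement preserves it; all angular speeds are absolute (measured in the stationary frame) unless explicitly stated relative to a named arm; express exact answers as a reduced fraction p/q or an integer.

13/80

planetary set (13T centre, 27T on arm, 67T internal) — Willis relation
ring teeth: 13 + 2·27 = 67
13(ω_sun−ω_arm) = −67(ω_ring−ω_arm),  ω_ring = 0, ω_sun = 1
13(1−ω_arm) = −67(0−ω_arm)  ⇒  80·ω_arm = 13  ⇒  ω_arm = 13/80
exact speed ratio = 13/80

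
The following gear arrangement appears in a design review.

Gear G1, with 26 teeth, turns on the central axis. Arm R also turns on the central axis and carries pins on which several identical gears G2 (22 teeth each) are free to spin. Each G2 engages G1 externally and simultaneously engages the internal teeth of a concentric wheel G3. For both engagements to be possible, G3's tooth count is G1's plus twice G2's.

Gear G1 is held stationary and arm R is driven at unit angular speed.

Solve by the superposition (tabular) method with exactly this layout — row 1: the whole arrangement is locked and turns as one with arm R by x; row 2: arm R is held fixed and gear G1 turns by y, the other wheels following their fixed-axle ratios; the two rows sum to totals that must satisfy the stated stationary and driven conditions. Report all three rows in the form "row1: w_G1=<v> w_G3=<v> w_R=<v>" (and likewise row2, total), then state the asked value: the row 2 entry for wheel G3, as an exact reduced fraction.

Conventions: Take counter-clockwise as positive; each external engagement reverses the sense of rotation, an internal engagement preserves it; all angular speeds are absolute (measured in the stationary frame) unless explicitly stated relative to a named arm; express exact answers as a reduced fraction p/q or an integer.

row1: w_G1=1 w_G3=1 w_R=1
row2: w_G1=-1 w_G3=13/35 w_R=0
total: w_G1=0 w_G3=48/35 w_R=1
asked value: 13/35

topology: planetary set — G1 26T / G2 22T / G3 70T, arm = carrier (Willis)
row 1: whole set turns with the arm by x
superposition row 2 [arm held]: sun y, ring −(26/70)·y, arm 0
boundary: total ω_sun = x + y = 0 and total ω_arm = x = 1  ⇒  y = -1, x = 1
row 2 ring = −(26/70)·(-1) = 13/35
totals (row 1 + row 2): sun 1 + (-1) = 0, ring 1 + 13/35 = 48/35, arm 1 + 0 = 1
asked cell (row2, ring) = 13/35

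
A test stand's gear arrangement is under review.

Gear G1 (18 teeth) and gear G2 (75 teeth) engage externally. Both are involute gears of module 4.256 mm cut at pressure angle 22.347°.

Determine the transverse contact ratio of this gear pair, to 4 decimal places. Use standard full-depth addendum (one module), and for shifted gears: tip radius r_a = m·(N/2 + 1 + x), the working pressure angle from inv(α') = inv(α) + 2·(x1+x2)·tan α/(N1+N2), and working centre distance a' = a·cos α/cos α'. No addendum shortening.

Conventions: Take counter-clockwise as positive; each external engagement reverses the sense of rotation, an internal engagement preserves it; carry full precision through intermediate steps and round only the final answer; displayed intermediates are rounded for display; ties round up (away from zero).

1.5741

class = single-mesh tooth geometry [involute pair 18T × 75T, m = 4.256]
base radii: r_b1 = 35.427298, r_b2 = 147.613743
tip radii: r_a1 = 42.560000, r_a2 = 163.856000
no profile shift: α' = α, a' = a
action lengths: √(r_a1²−r_b1²) = 23.585168, √(r_a2²−r_b2²) = 71.126449
base pitch p_b = π·m·cos α = 12.366460
CR = (23.585168 + 71.126449 − 197.904000·sin 22.34700°)/12.366460 = 1.574060
contact ratio ≈ 1.5741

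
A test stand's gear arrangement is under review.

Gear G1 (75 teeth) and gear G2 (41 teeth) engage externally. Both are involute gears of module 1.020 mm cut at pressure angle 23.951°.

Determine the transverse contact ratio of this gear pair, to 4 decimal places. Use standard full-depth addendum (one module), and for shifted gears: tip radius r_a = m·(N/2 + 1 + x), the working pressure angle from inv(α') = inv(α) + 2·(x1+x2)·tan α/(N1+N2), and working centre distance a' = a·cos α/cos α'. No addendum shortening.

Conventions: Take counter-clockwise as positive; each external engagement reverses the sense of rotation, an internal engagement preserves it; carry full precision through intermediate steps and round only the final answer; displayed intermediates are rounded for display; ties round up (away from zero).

recognized (one external pair, fixed centres): single-mesh tooth geometry, m = 1.020, N1 = 75, N2 = 41
base radii: r_b1 = 34.956406, r_b2 = 19.109502
tip radii: r_a1 = 39.270000, r_a2 = 21.930000
no profile shift: α' = α, a' = a
action lengths: √(r_a1²−r_b1²) = 17.893646, √(r_a2²−r_b2²) = 10.758803
base pitch p_b = π·m·cos α = 2.928501
CR = (17.893646 + 10.758803 − 59.160000·sin 23.95100°)/2.928501 = 1.583110
contact ratio ≈ 1.5831

1.5831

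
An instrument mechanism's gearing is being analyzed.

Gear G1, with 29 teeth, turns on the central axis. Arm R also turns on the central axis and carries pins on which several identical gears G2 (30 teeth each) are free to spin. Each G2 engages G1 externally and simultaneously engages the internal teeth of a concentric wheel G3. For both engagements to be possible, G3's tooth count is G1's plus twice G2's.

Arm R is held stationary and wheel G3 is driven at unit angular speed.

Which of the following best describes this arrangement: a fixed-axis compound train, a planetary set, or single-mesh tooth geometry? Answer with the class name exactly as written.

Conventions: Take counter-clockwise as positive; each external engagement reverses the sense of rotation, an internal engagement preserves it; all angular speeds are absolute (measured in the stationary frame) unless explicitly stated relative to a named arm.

recognized (axles ride arm R): planetary set, 29/30/89 teeth
classification: planetary set

planetary set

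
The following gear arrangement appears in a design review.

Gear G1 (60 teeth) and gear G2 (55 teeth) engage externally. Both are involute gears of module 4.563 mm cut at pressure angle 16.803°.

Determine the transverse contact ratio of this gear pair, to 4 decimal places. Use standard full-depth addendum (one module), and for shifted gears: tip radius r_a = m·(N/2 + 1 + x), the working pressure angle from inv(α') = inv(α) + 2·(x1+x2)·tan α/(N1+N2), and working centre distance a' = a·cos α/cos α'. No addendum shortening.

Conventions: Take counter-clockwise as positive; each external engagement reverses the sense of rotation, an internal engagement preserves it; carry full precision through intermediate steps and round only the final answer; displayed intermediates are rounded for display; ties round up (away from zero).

1.9839

single-mesh involute tooth geometry (60T engaging 55T at module 4.563)
base radii: r_b1 = 131.045394, r_b2 = 120.124945
tip radii: r_a1 = 141.453000, r_a2 = 130.045500
no profile shift: α' = α, a' = a
action lengths: √(r_a1²−r_b1²) = 53.254632, √(r_a2²−r_b2²) = 49.817966
base pitch p_b = π·m·cos α = 13.723042
CR = (53.254632 + 49.817966 − 262.372500·sin 16.80300°)/13.723042 = 1.983923
contact ratio ≈ 1.9839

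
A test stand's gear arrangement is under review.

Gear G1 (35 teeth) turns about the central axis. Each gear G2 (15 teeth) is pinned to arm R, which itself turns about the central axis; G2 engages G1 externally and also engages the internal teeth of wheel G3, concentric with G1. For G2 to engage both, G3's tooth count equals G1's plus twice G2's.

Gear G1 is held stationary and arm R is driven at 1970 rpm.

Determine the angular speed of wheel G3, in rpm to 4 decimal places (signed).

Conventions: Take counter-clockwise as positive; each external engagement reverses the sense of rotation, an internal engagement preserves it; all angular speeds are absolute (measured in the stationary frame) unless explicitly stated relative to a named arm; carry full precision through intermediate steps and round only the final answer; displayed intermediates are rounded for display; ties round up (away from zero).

class = planetary set [G3 = 35+2·15 = 65; Willis about the carrier]
normalise by the input: solve with ω_arm = 1, then scale by 1970 rpm
ring teeth: 35 + 2·15 = 65
35(ω_sun−ω_arm) = −65(ω_ring−ω_arm),  ω_sun = 0, ω_arm = 1
ω_ring = 1 − (35/65)(0−1) = 20/13
scale: ω_ring = 20/13 × 1970 rpm = +3030.7692 rpm

+3030.7692 rpm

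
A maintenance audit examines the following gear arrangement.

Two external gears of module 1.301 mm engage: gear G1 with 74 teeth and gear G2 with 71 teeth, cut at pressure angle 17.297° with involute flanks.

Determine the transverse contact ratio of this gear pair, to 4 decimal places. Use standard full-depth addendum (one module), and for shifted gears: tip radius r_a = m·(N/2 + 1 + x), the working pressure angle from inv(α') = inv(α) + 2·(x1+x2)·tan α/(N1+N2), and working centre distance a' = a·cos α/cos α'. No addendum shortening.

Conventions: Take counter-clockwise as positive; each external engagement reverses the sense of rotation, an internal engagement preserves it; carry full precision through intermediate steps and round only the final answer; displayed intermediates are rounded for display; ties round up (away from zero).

1.9962

recognized (one external pair, fixed centres): single-mesh tooth geometry, m = 1.301, N1 = 74, N2 = 71
base radii: r_b1 = 45.960070, r_b2 = 44.096824
tip radii: r_a1 = 49.438000, r_a2 = 47.486500
no profile shift: α' = α, a' = a
action lengths: √(r_a1²−r_b1²) = 18.215043, √(r_a2²−r_b2²) = 17.619245
base pitch p_b = π·m·cos α = 3.902373
CR = (18.215043 + 17.619245 − 94.322500·sin 17.29700°)/3.902373 = 1.996186
contact ratio ≈ 1.9962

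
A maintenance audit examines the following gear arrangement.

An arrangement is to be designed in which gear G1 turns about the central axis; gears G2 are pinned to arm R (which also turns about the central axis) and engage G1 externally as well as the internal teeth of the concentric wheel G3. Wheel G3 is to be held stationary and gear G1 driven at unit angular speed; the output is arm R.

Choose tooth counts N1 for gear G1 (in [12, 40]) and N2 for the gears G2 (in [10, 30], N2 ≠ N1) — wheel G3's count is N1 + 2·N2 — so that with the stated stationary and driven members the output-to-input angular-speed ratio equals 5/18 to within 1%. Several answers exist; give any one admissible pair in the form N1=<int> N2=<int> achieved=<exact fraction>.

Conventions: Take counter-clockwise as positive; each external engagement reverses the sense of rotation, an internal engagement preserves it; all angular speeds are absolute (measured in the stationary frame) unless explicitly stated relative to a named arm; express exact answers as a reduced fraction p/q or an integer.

N1=15 N2=12 achieved=5/18

topology: planetary set — design target 5/18, arm = carrier (Willis)
Willis with ω_ring = 0: ω_arm/ω_sun = N1/(N1+N3); set equal to 5/18  ⇒  N3/N1 = 1/(5/18) − 1 = 13/5
N3 = N1 + 2·N2  ⇒  N2/N1 = (N3/N1 − 1)/2 = (13/5 − 1)/2 = 4/5
smallest multiple with N1 ≥ 12 and N2 ≥ 10: k = 3  ⇒  N1 = 3·5 = 15, N2 = 3·4 = 12 (N1 ≤ 40, N2 ≤ 30, N2 ≠ N1 ✓), N3 = 15 + 2·12 = 39
check: N1/(N1+N3) with N1 = 15, N3 = 39 gives 5/18; |achieved − target| = 0 ≤ 1/360 ✓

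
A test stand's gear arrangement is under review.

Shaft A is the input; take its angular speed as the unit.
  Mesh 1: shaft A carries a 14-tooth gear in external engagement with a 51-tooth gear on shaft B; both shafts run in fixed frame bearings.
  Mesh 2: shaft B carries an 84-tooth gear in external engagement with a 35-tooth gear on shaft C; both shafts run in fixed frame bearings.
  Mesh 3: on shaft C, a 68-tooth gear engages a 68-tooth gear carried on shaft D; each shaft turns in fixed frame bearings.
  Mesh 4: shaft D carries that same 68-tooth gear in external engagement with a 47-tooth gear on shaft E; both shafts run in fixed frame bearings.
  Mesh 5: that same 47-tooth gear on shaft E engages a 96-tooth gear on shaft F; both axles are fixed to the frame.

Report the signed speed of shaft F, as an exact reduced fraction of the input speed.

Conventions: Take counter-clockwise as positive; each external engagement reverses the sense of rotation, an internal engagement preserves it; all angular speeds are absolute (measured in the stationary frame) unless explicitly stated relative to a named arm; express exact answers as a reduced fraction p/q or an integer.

-7/15

5-mesh fixed-axis compound train (all bearings frame-fixed)
mesh 1 [14T→51T]: |ω|/ω_in = 1×14/51 = 14/51, sense flips to −
mesh 2 [84T→35T]: |ω|/ω_in = (14/51)×84/35 = 56/85, sense flips to +
mesh 3 [68T→68T]: |ω|/ω_in = (56/85)×68/68 = 56/85, sense flips to −
mesh 4 [68T→47T]: |ω|/ω_in = (56/85)×68/47 = 224/235, sense flips to +
mesh 5 [47T→96T]: |ω|/ω_in = (224/235)×47/96 = 7/15, sense flips to −
signed output speed (× input speed) = -7/15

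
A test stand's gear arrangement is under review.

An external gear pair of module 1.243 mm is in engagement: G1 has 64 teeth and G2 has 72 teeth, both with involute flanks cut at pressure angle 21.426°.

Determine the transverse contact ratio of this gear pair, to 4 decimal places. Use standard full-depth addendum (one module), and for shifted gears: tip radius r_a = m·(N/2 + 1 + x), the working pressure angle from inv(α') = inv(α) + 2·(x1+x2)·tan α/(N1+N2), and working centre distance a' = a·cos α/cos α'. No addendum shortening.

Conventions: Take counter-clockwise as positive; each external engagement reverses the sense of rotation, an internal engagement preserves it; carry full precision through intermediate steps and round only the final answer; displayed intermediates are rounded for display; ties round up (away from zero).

single-mesh involute tooth geometry (64T engaging 72T at module 1.243)
base radii: r_b1 = 37.027086, r_b2 = 41.655472
tip radii: r_a1 = 41.019000, r_a2 = 45.991000
no profile shift: α' = α, a' = a
action lengths: √(r_a1²−r_b1²) = 17.650871, √(r_a2²−r_b2²) = 19.493428
base pitch p_b = π·m·cos α = 3.635126
CR = (17.650871 + 19.493428 − 84.524000·sin 21.42600°)/3.635126 = 1.724217
contact ratio ≈ 1.7242

1.7242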